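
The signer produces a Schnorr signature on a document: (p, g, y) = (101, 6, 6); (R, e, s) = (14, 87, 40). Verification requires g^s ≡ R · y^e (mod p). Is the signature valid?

g^s mod p:
6^2 = 36
6^4 ≡ 36^2 = 1296 ≡ 84
6^8 ≡ 84^2 = 7056 ≡ 87
6^16 ≡ 87^2 = 7569 ≡ 95
6^32 ≡ 95^2 = 9025 ≡ 36
40 = 32 + 8, so 6^40 ≡ 36·87 ≡ 1 (mod 101)
R · y^e mod p:
6^2 = 36
6^4 ≡ 36^2 = 1296 ≡ 84
6^8 ≡ 84^2 = 7056 ≡ 87
6^16 ≡ 87^2 = 7569 ≡ 95
6^32 ≡ 95^2 = 9025 ≡ 36
6^64 ≡ 36^2 = 1296 ≡ 84
87 = 64 + 16 + 4 + 2 + 1, so 6^87 ≡ 84·95·84·36·6 ≡ 65 (mod 101)
14·65 = 910 ≡ 1 (mod 101)
1 ≡ 1 (mod 101); signature holds.

valid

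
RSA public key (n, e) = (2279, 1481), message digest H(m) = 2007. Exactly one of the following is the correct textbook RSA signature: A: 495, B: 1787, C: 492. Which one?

C

Candidate A: 495^1481 mod 2279 = 739
Candidate B: 1787^1481 mod 2279 = 272
Candidate C: 492^1481 mod 2279 = 2007
  → matches H(m) = 2007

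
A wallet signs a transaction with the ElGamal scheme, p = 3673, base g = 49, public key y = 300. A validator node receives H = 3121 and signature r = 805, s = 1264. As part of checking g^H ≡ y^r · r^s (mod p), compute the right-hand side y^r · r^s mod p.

2664

300^2 = 90000 ≡ 1848
300^4 ≡ 1848^2 = 3415104 ≡ 2887
300^8 ≡ 2887^2 = 8334769 ≡ 732
300^16 ≡ 732^2 = 535824 ≡ 3239
300^32 ≡ 3239^2 = 10491121 ≡ 1033
300^64 ≡ 1033^2 = 1067089 ≡ 1919
300^128 ≡ 1919^2 = 3682561 ≡ 2215
300^256 ≡ 2215^2 = 4906225 ≡ 2770
300^512 ≡ 2770^2 = 7672900 ≡ 3
805 = 512 + 256 + 32 + 4 + 1, so 300^805 ≡ 3·2770·1033·2887·300 ≡ 3566 (mod 3673)
805^2 = 648025 ≡ 1577
805^4 ≡ 1577^2 = 2486929 ≡ 308
805^8 ≡ 308^2 = 94864 ≡ 3039
805^16 ≡ 3039^2 = 9235521 ≡ 1599
805^32 ≡ 1599^2 = 2556801 ≡ 393
805^64 ≡ 393^2 = 154449 ≡ 183
805^128 ≡ 183^2 = 33489 ≡ 432
805^256 ≡ 432^2 = 186624 ≡ 2974
805^512 ≡ 2974^2 = 8844676 ≡ 92
805^1024 ≡ 92^2 = 8464 ≡ 1118
1264 = 1024 + 128 + 64 + 32 + 16, so 805^1264 ≡ 1118·432·183·393·1599 ≡ 2378 (mod 3673)
y^r · r^s ≡ 3566·2378 = 8479948 ≡ 2664 (mod 3673)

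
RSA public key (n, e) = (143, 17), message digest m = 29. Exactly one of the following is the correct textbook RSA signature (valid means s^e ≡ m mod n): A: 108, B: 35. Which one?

B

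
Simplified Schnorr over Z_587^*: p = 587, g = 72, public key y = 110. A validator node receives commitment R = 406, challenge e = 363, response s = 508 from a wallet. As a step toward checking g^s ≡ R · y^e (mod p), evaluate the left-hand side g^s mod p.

Squares mod 587: 72^1≡72, 72^2≡488, 72^4≡409, 72^8≡573, 72^16≡196, 72^32≡261, 72^64≡29, 72^128≡254, 72^256≡533
508 = 256 + 128 + 64 + 32 + 16 + 8 + 4, so 72^508 ≡ 533·254·29·261·196·573·409 ≡ 10 (mod 587)

10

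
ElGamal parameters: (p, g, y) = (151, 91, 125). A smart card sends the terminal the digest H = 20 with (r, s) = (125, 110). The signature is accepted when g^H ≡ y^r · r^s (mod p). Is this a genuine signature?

genuine

Left side g^H mod p:
91^2 = 8281 ≡ 127
91^4 ≡ 127^2 = 16129 ≡ 123
91^8 ≡ 123^2 = 15129 ≡ 29
91^16 ≡ 29^2 = 841 ≡ 86
20 = 16 + 4, so 91^20 ≡ 86·123 ≡ 8 (mod 151)
Right side y^r · r^s mod p:
125^2 = 15625 ≡ 72
125^4 ≡ 72^2 = 5184 ≡ 50
125^8 ≡ 50^2 = 2500 ≡ 84
125^16 ≡ 84^2 = 7056 ≡ 110
125^32 ≡ 110^2 = 12100 ≡ 20
125^64 ≡ 20^2 = 400 ≡ 98
125 = 64 + 32 + 16 + 8 + 4 + 1, so 125^125 ≡ 98·20·110·84·50·125 ≡ 1 (mod 151)
125^2 = 15625 ≡ 72
125^4 ≡ 72^2 = 5184 ≡ 50
125^8 ≡ 50^2 = 2500 ≡ 84
125^16 ≡ 84^2 = 7056 ≡ 110
125^32 ≡ 110^2 = 12100 ≡ 20
125^64 ≡ 20^2 = 400 ≡ 98
110 = 64 + 32 + 8 + 4 + 2, so 125^110 ≡ 98·20·84·50·72 ≡ 8 (mod 151)
1·8 = 8 ≡ 8 (mod 151)
8 ≡ 8 (mod 151), so the signature is genuine.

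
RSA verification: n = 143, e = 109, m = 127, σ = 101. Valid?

yes

Squares mod 143: σ^1≡101, σ^2≡48, σ^4≡16, σ^8≡113, σ^16≡42, σ^32≡48, σ^64≡16
109 = 64 + 32 + 8 + 4 + 1, so σ^109 ≡ 16·48·113·16·101 ≡ 127 (mod 143)
127 = m, so the signature checks out.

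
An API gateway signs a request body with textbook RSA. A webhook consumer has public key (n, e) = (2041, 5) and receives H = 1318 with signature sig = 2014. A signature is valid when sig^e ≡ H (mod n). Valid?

Squares mod 2041: sig^1≡2014, sig^2≡729, sig^4≡781
5 = 4 + 1, so sig^5 ≡ 781·2014 ≡ 1364 (mod 2041)
sig^5 mod 2041 = 1364, but H = 1318.

no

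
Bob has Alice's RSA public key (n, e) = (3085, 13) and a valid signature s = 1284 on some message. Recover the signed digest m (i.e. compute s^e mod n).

479

s^2 ≡ 1284^2 = 1648656 ≡ 1266
s^4 ≡ 1266^2 = 1602756 ≡ 1641
s^8 ≡ 1641^2 = 2692881 ≡ 2761
13 = 8 + 4 + 1, so s^13 ≡ 2761·1641·1284 ≡ 479 (mod 3085)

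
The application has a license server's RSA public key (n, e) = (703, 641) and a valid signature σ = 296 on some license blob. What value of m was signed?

444

σ^2 ≡ 296^2 = 87616 ≡ 444
σ^4 ≡ 444^2 = 197136 ≡ 296
σ^8 ≡ 296^2 = 87616 ≡ 444
σ^16 ≡ 444^2 = 197136 ≡ 296
σ^32 ≡ 296^2 = 87616 ≡ 444
σ^64 ≡ 444^2 = 197136 ≡ 296
σ^128 ≡ 296^2 = 87616 ≡ 444
σ^256 ≡ 444^2 = 197136 ≡ 296
σ^512 ≡ 296^2 = 87616 ≡ 444
641 = 512 + 128 + 1, so σ^641 ≡ 444·444·296 ≡ 444 (mod 703)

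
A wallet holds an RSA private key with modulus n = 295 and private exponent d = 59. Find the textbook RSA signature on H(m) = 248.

12

Squares mod 295: (H(m))^1≡248, (H(m))^2≡144, (H(m))^4≡86, (H(m))^8≡21, (H(m))^16≡146, (H(m))^32≡76
59 = 32 + 16 + 8 + 2 + 1, so (H(m))^59 ≡ 76·146·21·144·248 ≡ 12 (mod 295)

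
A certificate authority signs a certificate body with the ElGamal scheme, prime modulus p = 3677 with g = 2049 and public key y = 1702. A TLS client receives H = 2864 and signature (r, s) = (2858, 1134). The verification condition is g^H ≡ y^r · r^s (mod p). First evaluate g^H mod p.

Squares mod 3677: 2049^1≡2049, 2049^2≡2944, 2049^4≡447, 2049^8≡1251, 2049^16≡2276, 2049^32≡2960, 2049^64≡2986, 2049^128≡3148, 2049^256≡389, 2049^512≡564, 2049^1024≡1874, 2049^2048≡341
2864 = 2048 + 512 + 256 + 32 + 16, so 2049^2864 ≡ 341·564·389·2960·2276 ≡ 2121 (mod 3677)

2121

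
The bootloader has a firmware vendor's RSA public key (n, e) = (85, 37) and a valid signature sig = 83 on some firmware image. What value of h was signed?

53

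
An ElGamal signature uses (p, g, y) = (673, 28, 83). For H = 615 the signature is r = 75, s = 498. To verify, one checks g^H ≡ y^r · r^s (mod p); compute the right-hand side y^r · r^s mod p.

Squares mod 673: 83^1≡83, 83^2≡159, 83^4≡380, 83^8≡378, 83^16≡208, 83^32≡192, 83^64≡522
75 = 64 + 8 + 2 + 1, so 83^75 ≡ 522·378·159·83 ≡ 249 (mod 673)
Squares mod 673: 75^1≡75, 75^2≡241, 75^4≡203, 75^8≡156, 75^16≡108, 75^32≡223, 75^64≡600, 75^128≡618, 75^256≡333
498 = 256 + 128 + 64 + 32 + 16 + 2, so 75^498 ≡ 333·618·600·223·108·241 ≡ 624 (mod 673)
y^r · r^s ≡ 249·624 = 155376 ≡ 586 (mod 673)

586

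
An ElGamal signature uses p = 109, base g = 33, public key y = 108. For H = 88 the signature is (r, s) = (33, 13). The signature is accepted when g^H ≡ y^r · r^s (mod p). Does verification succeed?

Left side g^H mod p:
33^2 = 1089 ≡ 108
33^4 ≡ 108^2 = 11664 ≡ 1
33^8 ≡ 1^2 = 1
33^16 ≡ 1^2 = 1
33^32 ≡ 1^2 = 1
33^64 ≡ 1^2 = 1
88 = 64 + 16 + 8, so 33^88 ≡ 1·1·1 ≡ 1 (mod 109)
Right side y^r · r^s mod p:
108^2 = 11664 ≡ 1
108^4 ≡ 1^2 = 1
108^8 ≡ 1^2 = 1
108^16 ≡ 1^2 = 1
108^32 ≡ 1^2 = 1
33 = 32 + 1, so 108^33 ≡ 1·108 ≡ 108 (mod 109)
33^2 = 1089 ≡ 108
33^4 ≡ 108^2 = 11664 ≡ 1
33^8 ≡ 1^2 = 1
13 = 8 + 4 + 1, so 33^13 ≡ 1·1·33 ≡ 33 (mod 109)
108·33 = 3564 ≡ 76 (mod 109)
1 ≠ 76, so verification fails.

fails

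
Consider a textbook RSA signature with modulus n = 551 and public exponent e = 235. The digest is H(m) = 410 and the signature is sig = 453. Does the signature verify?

does not verify

sig^235 mod 551 = 396
The recovered value 396 does not match the digest 410.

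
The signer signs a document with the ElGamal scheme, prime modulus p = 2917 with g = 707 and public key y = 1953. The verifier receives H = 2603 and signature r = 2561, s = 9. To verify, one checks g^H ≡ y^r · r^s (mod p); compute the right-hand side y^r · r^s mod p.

Squares mod 2917: 1953^1≡1953, 1953^2≡1690, 1953^4≡357, 1953^8≡2018, 1953^16≡192, 1953^32≡1860, 1953^64≡38, 1953^128≡1444, 1953^256≡2398, 1953^512≡997, 1953^1024≡2229, 1953^2048≡790
2561 = 2048 + 512 + 1, so 1953^2561 ≡ 790·997·1953 ≡ 2278 (mod 2917)
Squares mod 2917: 2561^1≡2561, 2561^2≡1305, 2561^4≡2414, 2561^8≡2147
9 = 8 + 1, so 2561^9 ≡ 2147·2561 ≡ 2839 (mod 2917)
y^r · r^s ≡ 2278·2839 = 6467242 ≡ 253 (mod 2917)

253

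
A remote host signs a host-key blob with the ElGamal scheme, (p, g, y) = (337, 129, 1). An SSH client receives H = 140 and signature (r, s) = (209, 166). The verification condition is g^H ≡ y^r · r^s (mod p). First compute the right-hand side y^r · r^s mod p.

1^2 = 1
1^4 ≡ 1^2 = 1
1^8 ≡ 1^2 = 1
1^16 ≡ 1^2 = 1
1^32 ≡ 1^2 = 1
1^64 ≡ 1^2 = 1
1^128 ≡ 1^2 = 1
209 = 128 + 64 + 16 + 1, so 1^209 ≡ 1·1·1·1 ≡ 1 (mod 337)
209^2 = 43681 ≡ 208
209^4 ≡ 208^2 = 43264 ≡ 128
209^8 ≡ 128^2 = 16384 ≡ 208
209^16 ≡ 208^2 = 43264 ≡ 128
209^32 ≡ 128^2 = 16384 ≡ 208
209^64 ≡ 208^2 = 43264 ≡ 128
209^128 ≡ 128^2 = 16384 ≡ 208
166 = 128 + 32 + 4 + 2, so 209^166 ≡ 208·208·128·208 ≡ 128 (mod 337)
y^r · r^s ≡ 1·128 = 128 ≡ 128 (mod 337)

128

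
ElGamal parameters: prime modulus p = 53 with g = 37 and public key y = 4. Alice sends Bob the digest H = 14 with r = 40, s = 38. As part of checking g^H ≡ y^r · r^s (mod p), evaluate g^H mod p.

16

Squares mod 53: 37^1≡37, 37^2≡44, 37^4≡28, 37^8≡42
14 = 8 + 4 + 2, so 37^14 ≡ 42·28·44 ≡ 16 (mod 53)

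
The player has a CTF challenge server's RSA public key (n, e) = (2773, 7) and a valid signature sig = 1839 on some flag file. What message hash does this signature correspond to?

sig^2 ≡ 1839^2 = 3381921 ≡ 1634
sig^4 ≡ 1634^2 = 2669956 ≡ 2330
7 = 4 + 2 + 1, so sig^7 ≡ 2330·1634·1839 ≡ 1978 (mod 2773)

1978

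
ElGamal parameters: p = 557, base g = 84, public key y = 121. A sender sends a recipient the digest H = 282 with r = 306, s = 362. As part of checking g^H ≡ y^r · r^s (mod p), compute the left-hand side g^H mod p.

309

84^2 = 7056 ≡ 372
84^4 ≡ 372^2 = 138384 ≡ 248
84^8 ≡ 248^2 = 61504 ≡ 234
84^16 ≡ 234^2 = 54756 ≡ 170
84^32 ≡ 170^2 = 28900 ≡ 493
84^64 ≡ 493^2 = 243049 ≡ 197
84^128 ≡ 197^2 = 38809 ≡ 376
84^256 ≡ 376^2 = 141376 ≡ 455
282 = 256 + 16 + 8 + 2, so 84^282 ≡ 455·170·234·372 ≡ 309 (mod 557)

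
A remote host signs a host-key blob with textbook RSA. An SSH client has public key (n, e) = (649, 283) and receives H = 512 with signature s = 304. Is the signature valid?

invalid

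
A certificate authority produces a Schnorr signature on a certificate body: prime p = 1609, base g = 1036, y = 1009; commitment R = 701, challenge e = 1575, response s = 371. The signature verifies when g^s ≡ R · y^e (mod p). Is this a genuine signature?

forged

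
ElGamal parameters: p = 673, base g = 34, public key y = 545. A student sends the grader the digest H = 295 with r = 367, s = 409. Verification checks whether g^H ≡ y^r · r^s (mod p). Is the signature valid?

Left side g^H mod p:
34^2 = 1156 ≡ 483
34^4 ≡ 483^2 = 233289 ≡ 431
34^8 ≡ 431^2 = 185761 ≡ 13
34^16 ≡ 13^2 = 169
34^32 ≡ 169^2 = 28561 ≡ 295
34^64 ≡ 295^2 = 87025 ≡ 208
34^128 ≡ 208^2 = 43264 ≡ 192
34^256 ≡ 192^2 = 36864 ≡ 522
295 = 256 + 32 + 4 + 2 + 1, so 34^295 ≡ 522·295·431·483·34 ≡ 90 (mod 673)
Right side y^r · r^s mod p:
545^2 = 297025 ≡ 232
545^4 ≡ 232^2 = 53824 ≡ 657
545^8 ≡ 657^2 = 431649 ≡ 256
545^16 ≡ 256^2 = 65536 ≡ 255
545^32 ≡ 255^2 = 65025 ≡ 417
545^64 ≡ 417^2 = 173889 ≡ 255
545^128 ≡ 255^2 = 65025 ≡ 417
545^256 ≡ 417^2 = 173889 ≡ 255
367 = 256 + 64 + 32 + 8 + 4 + 2 + 1, so 545^367 ≡ 255·255·417·256·657·232·545 ≡ 2 (mod 673)
367^2 = 134689 ≡ 89
367^4 ≡ 89^2 = 7921 ≡ 518
367^8 ≡ 518^2 = 268324 ≡ 470
367^16 ≡ 470^2 = 220900 ≡ 156
367^32 ≡ 156^2 = 24336 ≡ 108
367^64 ≡ 108^2 = 11664 ≡ 223
367^128 ≡ 223^2 = 49729 ≡ 600
367^256 ≡ 600^2 = 360000 ≡ 618
409 = 256 + 128 + 16 + 8 + 1, so 367^409 ≡ 618·600·156·470·367 ≡ 45 (mod 673)
2·45 = 90 ≡ 90 (mod 673)
90 ≡ 90 (mod 673), so the signature is genuine.

valid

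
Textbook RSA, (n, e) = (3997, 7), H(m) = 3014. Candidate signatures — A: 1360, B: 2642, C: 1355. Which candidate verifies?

C

Candidate A: Squares mod 3997: 1360^1≡1360, 1360^2≡2986, 1360^4≡2886; 7 = 4 + 2 + 1, so 1360^7 ≡ 2886·2986·1360 ≡ 3103 (mod 3997)
Candidate B: Squares mod 3997: 2642^1≡2642, 2642^2≡1402, 2642^4≡3077; 7 = 4 + 2 + 1, so 2642^7 ≡ 3077·1402·2642 ≡ 983 (mod 3997)
Candidate C: Squares mod 3997: 1355^1≡1355, 1355^2≡1402, 1355^4≡3077; 7 = 4 + 2 + 1, so 1355^7 ≡ 3077·1402·1355 ≡ 3014 (mod 3997)
  → matches H(m) = 3014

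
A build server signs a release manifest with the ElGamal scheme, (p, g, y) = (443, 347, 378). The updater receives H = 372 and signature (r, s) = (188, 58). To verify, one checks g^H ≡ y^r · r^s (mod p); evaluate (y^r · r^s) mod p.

115

378^2 = 142884 ≡ 238
378^4 ≡ 238^2 = 56644 ≡ 383
378^8 ≡ 383^2 = 146689 ≡ 56
378^16 ≡ 56^2 = 3136 ≡ 35
378^32 ≡ 35^2 = 1225 ≡ 339
378^64 ≡ 339^2 = 114921 ≡ 184
378^128 ≡ 184^2 = 33856 ≡ 188
188 = 128 + 32 + 16 + 8 + 4, so 378^188 ≡ 188·339·35·56·383 ≡ 339 (mod 443)
188^2 = 35344 ≡ 347
188^4 ≡ 347^2 = 120409 ≡ 356
188^8 ≡ 356^2 = 126736 ≡ 38
188^16 ≡ 38^2 = 1444 ≡ 115
188^32 ≡ 115^2 = 13225 ≡ 378
58 = 32 + 16 + 8 + 2, so 188^58 ≡ 378·115·38·347 ≡ 378 (mod 443)
y^r · r^s ≡ 339·378 = 128142 ≡ 115 (mod 443)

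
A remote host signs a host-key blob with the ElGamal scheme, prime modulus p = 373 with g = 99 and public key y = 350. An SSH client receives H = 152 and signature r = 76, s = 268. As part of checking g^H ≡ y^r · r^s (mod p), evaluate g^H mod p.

99^2 = 9801 ≡ 103
99^4 ≡ 103^2 = 10609 ≡ 165
99^8 ≡ 165^2 = 27225 ≡ 369
99^16 ≡ 369^2 = 136161 ≡ 16
99^32 ≡ 16^2 = 256
99^64 ≡ 256^2 = 65536 ≡ 261
99^128 ≡ 261^2 = 68121 ≡ 235
152 = 128 + 16 + 8, so 99^152 ≡ 235·16·369 ≡ 253 (mod 373)

253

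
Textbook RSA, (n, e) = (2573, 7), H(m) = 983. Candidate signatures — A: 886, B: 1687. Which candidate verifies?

Candidate A: 886^2 = 784996 ≡ 231; 886^4 ≡ 231^2 = 53361 ≡ 1901; 7 = 4 + 2 + 1, so 886^7 ≡ 1901·231·886 ≡ 1590 (mod 2573)
Candidate B: 1687^2 = 2845969 ≡ 231; 1687^4 ≡ 231^2 = 53361 ≡ 1901; 7 = 4 + 2 + 1, so 1687^7 ≡ 1901·231·1687 ≡ 983 (mod 2573)
  → matches H(m) = 983

B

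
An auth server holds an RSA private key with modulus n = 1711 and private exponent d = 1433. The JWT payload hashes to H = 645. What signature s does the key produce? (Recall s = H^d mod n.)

1263

H^2 ≡ 645^2 = 416025 ≡ 252
H^4 ≡ 252^2 = 63504 ≡ 197
H^8 ≡ 197^2 = 38809 ≡ 1167
H^16 ≡ 1167^2 = 1361889 ≡ 1644
H^32 ≡ 1644^2 = 2702736 ≡ 1067
H^64 ≡ 1067^2 = 1138489 ≡ 674
H^128 ≡ 674^2 = 454276 ≡ 861
H^256 ≡ 861^2 = 741321 ≡ 458
H^512 ≡ 458^2 = 209764 ≡ 1022
H^1024 ≡ 1022^2 = 1044484 ≡ 774
1433 = 1024 + 256 + 128 + 16 + 8 + 1, so H^1433 ≡ 774·458·861·1644·1167·645 ≡ 1263 (mod 1711)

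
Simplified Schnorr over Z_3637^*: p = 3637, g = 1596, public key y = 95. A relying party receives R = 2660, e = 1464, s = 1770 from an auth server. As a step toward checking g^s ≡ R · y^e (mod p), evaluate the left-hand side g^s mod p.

1596^2 = 2547216 ≡ 1316
1596^4 ≡ 1316^2 = 1731856 ≡ 644
1596^8 ≡ 644^2 = 414736 ≡ 118
1596^16 ≡ 118^2 = 13924 ≡ 3013
1596^32 ≡ 3013^2 = 9078169 ≡ 217
1596^64 ≡ 217^2 = 47089 ≡ 3445
1596^128 ≡ 3445^2 = 11868025 ≡ 494
1596^256 ≡ 494^2 = 244036 ≡ 357
1596^512 ≡ 357^2 = 127449 ≡ 154
1596^1024 ≡ 154^2 = 23716 ≡ 1894
1770 = 1024 + 512 + 128 + 64 + 32 + 8 + 2, so 1596^1770 ≡ 1894·154·494·3445·217·118·1316 ≡ 906 (mod 3637)

906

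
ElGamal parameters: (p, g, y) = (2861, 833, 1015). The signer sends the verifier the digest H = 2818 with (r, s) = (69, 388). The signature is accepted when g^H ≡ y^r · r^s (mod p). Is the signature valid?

valid

Left side g^H mod p:
833^2 = 693889 ≡ 1527
833^4 ≡ 1527^2 = 2331729 ≡ 14
833^8 ≡ 14^2 = 196
833^16 ≡ 196^2 = 38416 ≡ 1223
833^32 ≡ 1223^2 = 1495729 ≡ 2287
833^64 ≡ 2287^2 = 5230369 ≡ 461
833^128 ≡ 461^2 = 212521 ≡ 807
833^256 ≡ 807^2 = 651249 ≡ 1802
833^512 ≡ 1802^2 = 3247204 ≡ 2830
833^1024 ≡ 2830^2 = 8008900 ≡ 961
833^2048 ≡ 961^2 = 923521 ≡ 2279
2818 = 2048 + 512 + 256 + 2, so 833^2818 ≡ 2279·2830·1802·1527 ≡ 2045 (mod 2861)
Right side y^r · r^s mod p:
1015^2 = 1030225 ≡ 265
1015^4 ≡ 265^2 = 70225 ≡ 1561
1015^8 ≡ 1561^2 = 2436721 ≡ 2010
1015^16 ≡ 2010^2 = 4040100 ≡ 368
1015^32 ≡ 368^2 = 135424 ≡ 957
1015^64 ≡ 957^2 = 915849 ≡ 329
69 = 64 + 4 + 1, so 1015^69 ≡ 329·1561·1015 ≡ 1196 (mod 2861)
69^2 = 4761 ≡ 1900
69^4 ≡ 1900^2 = 3610000 ≡ 2279
69^8 ≡ 2279^2 = 5193841 ≡ 1126
69^16 ≡ 1126^2 = 1267876 ≡ 453
69^32 ≡ 453^2 = 205209 ≡ 2078
69^64 ≡ 2078^2 = 4318084 ≡ 835
69^128 ≡ 835^2 = 697225 ≡ 2002
69^256 ≡ 2002^2 = 4008004 ≡ 2604
388 = 256 + 128 + 4, so 69^388 ≡ 2604·2002·2279 ≡ 583 (mod 2861)
1196·583 = 697268 ≡ 2045 (mod 2861)
2045 ≡ 2045 (mod 2861), so the signature is genuine.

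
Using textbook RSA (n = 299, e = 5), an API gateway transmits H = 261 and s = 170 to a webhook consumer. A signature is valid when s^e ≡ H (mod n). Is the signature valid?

valid

s^2 ≡ 170^2 = 28900 ≡ 196
s^4 ≡ 196^2 = 38416 ≡ 144
5 = 4 + 1, so s^5 ≡ 144·170 ≡ 261 (mod 299)
Since 261 equals the digest 261, verification succeeds.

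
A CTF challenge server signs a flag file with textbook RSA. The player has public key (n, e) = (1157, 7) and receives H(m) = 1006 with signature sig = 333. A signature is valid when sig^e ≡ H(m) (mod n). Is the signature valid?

sig^7 mod 1157 = 1006
1006 = H(m), so the signature checks out.

valid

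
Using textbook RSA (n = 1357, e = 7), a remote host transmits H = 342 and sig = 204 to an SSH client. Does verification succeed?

fails

Squares mod 1357: sig^1≡204, sig^2≡906, sig^4≡1208
7 = 4 + 2 + 1, so sig^7 ≡ 1208·906·204 ≡ 182 (mod 1357)
sig^7 mod 1357 = 182, but H = 342.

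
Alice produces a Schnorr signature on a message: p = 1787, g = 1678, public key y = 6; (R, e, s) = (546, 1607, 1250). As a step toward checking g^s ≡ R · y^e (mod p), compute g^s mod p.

1678^2 = 2815684 ≡ 1159
1678^4 ≡ 1159^2 = 1343281 ≡ 1244
1678^8 ≡ 1244^2 = 1547536 ≡ 1781
1678^16 ≡ 1781^2 = 3171961 ≡ 36
1678^32 ≡ 36^2 = 1296
1678^64 ≡ 1296^2 = 1679616 ≡ 1623
1678^128 ≡ 1623^2 = 2634129 ≡ 91
1678^256 ≡ 91^2 = 8281 ≡ 1133
1678^512 ≡ 1133^2 = 1283689 ≡ 623
1678^1024 ≡ 623^2 = 388129 ≡ 350
1250 = 1024 + 128 + 64 + 32 + 2, so 1678^1250 ≡ 350·91·1623·1296·1159 ≡ 984 (mod 1787)

984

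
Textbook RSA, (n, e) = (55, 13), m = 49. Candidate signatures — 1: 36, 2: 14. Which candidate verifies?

2

Candidate 1: 36^2 = 1296 ≡ 31; 36^4 ≡ 31^2 = 961 ≡ 26; 36^8 ≡ 26^2 = 676 ≡ 16; 13 = 8 + 4 + 1, so 36^13 ≡ 16·26·36 ≡ 16 (mod 55)
Candidate 2: 14^2 = 196 ≡ 31; 14^4 ≡ 31^2 = 961 ≡ 26; 14^8 ≡ 26^2 = 676 ≡ 16; 13 = 8 + 4 + 1, so 14^13 ≡ 16·26·14 ≡ 49 (mod 55)
  → matches m = 49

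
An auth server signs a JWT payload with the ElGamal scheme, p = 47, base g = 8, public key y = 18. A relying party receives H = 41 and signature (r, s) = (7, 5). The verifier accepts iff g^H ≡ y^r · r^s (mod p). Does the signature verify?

Left side g^H mod p:
8^2 = 64 ≡ 17
8^4 ≡ 17^2 = 289 ≡ 7
8^8 ≡ 7^2 = 49 ≡ 2
8^16 ≡ 2^2 = 4
8^32 ≡ 4^2 = 16
41 = 32 + 8 + 1, so 8^41 ≡ 16·2·8 ≡ 21 (mod 47)
Right side y^r · r^s mod p:
18^2 = 324 ≡ 42
18^4 ≡ 42^2 = 1764 ≡ 25
7 = 4 + 2 + 1, so 18^7 ≡ 25·42·18 ≡ 6 (mod 47)
7^2 = 49 ≡ 2
7^4 ≡ 2^2 = 4
5 = 4 + 1, so 7^5 ≡ 4·7 ≡ 28 (mod 47)
6·28 = 168 ≡ 27 (mod 47)
21 ≠ 27, so verification fails.

does not verify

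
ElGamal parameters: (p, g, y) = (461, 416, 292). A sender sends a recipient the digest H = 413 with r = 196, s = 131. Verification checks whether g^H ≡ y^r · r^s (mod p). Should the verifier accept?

Left side g^H mod p:
416^2 = 173056 ≡ 181
416^4 ≡ 181^2 = 32761 ≡ 30
416^8 ≡ 30^2 = 900 ≡ 439
416^16 ≡ 439^2 = 192721 ≡ 23
416^32 ≡ 23^2 = 529 ≡ 68
416^64 ≡ 68^2 = 4624 ≡ 14
416^128 ≡ 14^2 = 196
416^256 ≡ 196^2 = 38416 ≡ 153
413 = 256 + 128 + 16 + 8 + 4 + 1, so 416^413 ≡ 153·196·23·439·30·416 ≡ 420 (mod 461)
Right side y^r · r^s mod p:
292^2 = 85264 ≡ 440
292^4 ≡ 440^2 = 193600 ≡ 441
292^8 ≡ 441^2 = 194481 ≡ 400
292^16 ≡ 400^2 = 160000 ≡ 33
292^32 ≡ 33^2 = 1089 ≡ 167
292^64 ≡ 167^2 = 27889 ≡ 229
292^128 ≡ 229^2 = 52441 ≡ 348
196 = 128 + 64 + 4, so 292^196 ≡ 348·229·441 ≡ 298 (mod 461)
196^2 = 38416 ≡ 153
196^4 ≡ 153^2 = 23409 ≡ 359
196^8 ≡ 359^2 = 128881 ≡ 262
196^16 ≡ 262^2 = 68644 ≡ 416
196^32 ≡ 416^2 = 173056 ≡ 181
196^64 ≡ 181^2 = 32761 ≡ 30
196^128 ≡ 30^2 = 900 ≡ 439
131 = 128 + 2 + 1, so 196^131 ≡ 439·153·196 ≡ 416 (mod 461)
298·416 = 123968 ≡ 420 (mod 461)
420 ≡ 420 (mod 461), so the signature is genuine.

accept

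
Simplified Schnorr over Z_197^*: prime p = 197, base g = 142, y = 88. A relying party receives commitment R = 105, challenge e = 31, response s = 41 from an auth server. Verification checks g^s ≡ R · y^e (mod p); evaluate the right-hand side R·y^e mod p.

88^2 = 7744 ≡ 61
88^4 ≡ 61^2 = 3721 ≡ 175
88^8 ≡ 175^2 = 30625 ≡ 90
88^16 ≡ 90^2 = 8100 ≡ 23
31 = 16 + 8 + 4 + 2 + 1, so 88^31 ≡ 23·90·175·61·88 ≡ 156 (mod 197)
R · y^e ≡ 105·156 = 16380 ≡ 29 (mod 197)

29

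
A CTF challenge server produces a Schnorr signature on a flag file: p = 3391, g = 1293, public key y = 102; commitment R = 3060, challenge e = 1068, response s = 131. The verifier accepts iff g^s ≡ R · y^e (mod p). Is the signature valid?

invalid

g^s mod p:
1293^2 = 1671849 ≡ 86
1293^4 ≡ 86^2 = 7396 ≡ 614
1293^8 ≡ 614^2 = 376996 ≡ 595
1293^16 ≡ 595^2 = 354025 ≡ 1361
1293^32 ≡ 1361^2 = 1852321 ≡ 835
1293^64 ≡ 835^2 = 697225 ≡ 2070
1293^128 ≡ 2070^2 = 4284900 ≡ 2067
131 = 128 + 2 + 1, so 1293^131 ≡ 2067·86·1293 ≡ 895 (mod 3391)
R · y^e mod p:
102^2 = 10404 ≡ 231
102^4 ≡ 231^2 = 53361 ≡ 2496
102^8 ≡ 2496^2 = 6230016 ≡ 749
102^16 ≡ 749^2 = 561001 ≡ 1486
102^32 ≡ 1486^2 = 2208196 ≡ 655
102^64 ≡ 655^2 = 429025 ≡ 1759
102^128 ≡ 1759^2 = 3094081 ≡ 1489
102^256 ≡ 1489^2 = 2217121 ≡ 2798
102^512 ≡ 2798^2 = 7828804 ≡ 2376
102^1024 ≡ 2376^2 = 5645376 ≡ 2752
1068 = 1024 + 32 + 8 + 4, so 102^1068 ≡ 2752·655·749·2496 ≡ 2820 (mod 3391)
3060·2820 = 8629200 ≡ 2496 (mod 3391)
895 ≠ 2496; the check fails.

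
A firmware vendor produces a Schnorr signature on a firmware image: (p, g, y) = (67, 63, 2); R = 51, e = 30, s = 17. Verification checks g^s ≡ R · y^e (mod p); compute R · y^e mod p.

2

2^2 = 4
2^4 ≡ 4^2 = 16
2^8 ≡ 16^2 = 256 ≡ 55
2^16 ≡ 55^2 = 3025 ≡ 10
30 = 16 + 8 + 4 + 2, so 2^30 ≡ 10·55·16·4 ≡ 25 (mod 67)
R · y^e ≡ 51·25 = 1275 ≡ 2 (mod 67)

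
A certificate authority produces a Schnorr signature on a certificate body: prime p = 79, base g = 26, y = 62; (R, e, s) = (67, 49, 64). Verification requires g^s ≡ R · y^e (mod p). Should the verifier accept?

reject

g^s mod p:
26^2 = 676 ≡ 44
26^4 ≡ 44^2 = 1936 ≡ 40
26^8 ≡ 40^2 = 1600 ≡ 20
26^16 ≡ 20^2 = 400 ≡ 5
26^32 ≡ 5^2 = 25
26^64 ≡ 25^2 = 625 ≡ 72
R · y^e mod p:
62^2 = 3844 ≡ 52
62^4 ≡ 52^2 = 2704 ≡ 18
62^8 ≡ 18^2 = 324 ≡ 8
62^16 ≡ 8^2 = 64
62^32 ≡ 64^2 = 4096 ≡ 67
49 = 32 + 16 + 1, so 62^49 ≡ 67·64·62 ≡ 21 (mod 79)
67·21 = 1407 ≡ 64 (mod 79)
72 ≠ 64; the check fails.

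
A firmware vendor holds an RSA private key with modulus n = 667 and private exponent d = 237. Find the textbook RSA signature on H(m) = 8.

105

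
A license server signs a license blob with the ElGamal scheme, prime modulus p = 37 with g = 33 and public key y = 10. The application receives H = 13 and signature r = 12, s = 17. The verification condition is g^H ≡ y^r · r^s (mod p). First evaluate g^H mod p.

34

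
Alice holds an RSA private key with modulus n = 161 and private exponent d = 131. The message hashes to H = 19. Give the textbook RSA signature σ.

17

H^131 mod 161 = 17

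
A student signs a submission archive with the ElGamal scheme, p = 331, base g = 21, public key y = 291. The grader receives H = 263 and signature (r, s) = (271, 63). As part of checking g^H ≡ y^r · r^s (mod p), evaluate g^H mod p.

173

21^263 mod 331 = 173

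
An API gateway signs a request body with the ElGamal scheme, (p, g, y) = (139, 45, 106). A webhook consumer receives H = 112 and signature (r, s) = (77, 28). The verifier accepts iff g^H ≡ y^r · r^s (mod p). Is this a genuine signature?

genuine

Left side g^H mod p:
Squares mod 139: 45^1≡45, 45^2≡79, 45^4≡125, 45^8≡57, 45^16≡52, 45^32≡63, 45^64≡77
112 = 64 + 32 + 16, so 45^112 ≡ 77·63·52 ≡ 106 (mod 139)
Right side y^r · r^s mod p:
Squares mod 139: 106^1≡106, 106^2≡116, 106^4≡112, 106^8≡34, 106^16≡44, 106^32≡129, 106^64≡100
77 = 64 + 8 + 4 + 1, so 106^77 ≡ 100·34·112·106 ≡ 34 (mod 139)
Squares mod 139: 77^1≡77, 77^2≡91, 77^4≡80, 77^8≡6, 77^16≡36
28 = 16 + 8 + 4, so 77^28 ≡ 36·6·80 ≡ 44 (mod 139)
34·44 = 1496 ≡ 106 (mod 139)
106 ≡ 106 (mod 139), so the signature is genuine.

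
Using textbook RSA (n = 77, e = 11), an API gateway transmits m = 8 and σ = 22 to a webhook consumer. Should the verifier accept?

reject

σ^2 ≡ 22^2 = 484 ≡ 22
σ^4 ≡ 22^2 = 484 ≡ 22
σ^8 ≡ 22^2 = 484 ≡ 22
11 = 8 + 2 + 1, so σ^11 ≡ 22·22·22 ≡ 22 (mod 77)
σ^11 mod 77 = 22, but m = 8.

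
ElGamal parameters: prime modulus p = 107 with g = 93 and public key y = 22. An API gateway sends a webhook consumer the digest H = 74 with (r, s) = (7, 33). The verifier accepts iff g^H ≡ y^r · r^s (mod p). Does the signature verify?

does not verify

Left side g^H mod p:
93^2 = 8649 ≡ 89
93^4 ≡ 89^2 = 7921 ≡ 3
93^8 ≡ 3^2 = 9
93^16 ≡ 9^2 = 81
93^32 ≡ 81^2 = 6561 ≡ 34
93^64 ≡ 34^2 = 1156 ≡ 86
74 = 64 + 8 + 2, so 93^74 ≡ 86·9·89 ≡ 85 (mod 107)
Right side y^r · r^s mod p:
22^2 = 484 ≡ 56
22^4 ≡ 56^2 = 3136 ≡ 33
7 = 4 + 2 + 1, so 22^7 ≡ 33·56·22 ≡ 103 (mod 107)
7^2 = 49
7^4 ≡ 49^2 = 2401 ≡ 47
7^8 ≡ 47^2 = 2209 ≡ 69
7^16 ≡ 69^2 = 4761 ≡ 53
7^32 ≡ 53^2 = 2809 ≡ 27
33 = 32 + 1, so 7^33 ≡ 27·7 ≡ 82 (mod 107)
103·82 = 8446 ≡ 100 (mod 107)
85 ≠ 100, so verification fails.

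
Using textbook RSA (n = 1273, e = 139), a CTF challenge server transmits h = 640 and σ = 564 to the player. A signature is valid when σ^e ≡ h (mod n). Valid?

σ^2 ≡ 564^2 = 318096 ≡ 1119
σ^4 ≡ 1119^2 = 1252161 ≡ 802
σ^8 ≡ 802^2 = 643204 ≡ 339
σ^16 ≡ 339^2 = 114921 ≡ 351
σ^32 ≡ 351^2 = 123201 ≡ 993
σ^64 ≡ 993^2 = 986049 ≡ 747
σ^128 ≡ 747^2 = 558009 ≡ 435
139 = 128 + 8 + 2 + 1, so σ^139 ≡ 435·339·1119·564 ≡ 718 (mod 1273)
σ^139 mod 1273 = 718, but h = 640.

no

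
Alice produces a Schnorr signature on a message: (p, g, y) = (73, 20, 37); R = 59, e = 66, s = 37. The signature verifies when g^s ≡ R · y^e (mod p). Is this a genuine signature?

g^s mod p:
20^2 = 400 ≡ 35
20^4 ≡ 35^2 = 1225 ≡ 57
20^8 ≡ 57^2 = 3249 ≡ 37
20^16 ≡ 37^2 = 1369 ≡ 55
20^32 ≡ 55^2 = 3025 ≡ 32
37 = 32 + 4 + 1, so 20^37 ≡ 32·57·20 ≡ 53 (mod 73)
R · y^e mod p:
37^2 = 1369 ≡ 55
37^4 ≡ 55^2 = 3025 ≡ 32
37^8 ≡ 32^2 = 1024 ≡ 2
37^16 ≡ 2^2 = 4
37^32 ≡ 4^2 = 16
37^64 ≡ 16^2 = 256 ≡ 37
66 = 64 + 2, so 37^66 ≡ 37·55 ≡ 64 (mod 73)
59·64 = 3776 ≡ 53 (mod 73)
53 ≡ 53 (mod 73); signature holds.

genuine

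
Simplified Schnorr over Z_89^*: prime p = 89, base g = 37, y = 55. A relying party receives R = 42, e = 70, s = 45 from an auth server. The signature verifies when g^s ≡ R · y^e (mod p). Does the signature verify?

does not verify

g^s mod p:
37^45 mod 89 = 52
R · y^e mod p:
55^70 mod 89 = 88
42·88 = 3696 ≡ 47 (mod 89)
52 ≠ 47; the check fails.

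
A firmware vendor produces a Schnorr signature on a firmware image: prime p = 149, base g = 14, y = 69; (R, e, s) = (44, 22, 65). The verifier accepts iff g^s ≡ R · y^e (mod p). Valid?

yes

g^s mod p:
14^65 mod 149 = 89
R · y^e mod p:
69^22 mod 149 = 107
44·107 = 4708 ≡ 89 (mod 149)
89 ≡ 89 (mod 149); signature holds.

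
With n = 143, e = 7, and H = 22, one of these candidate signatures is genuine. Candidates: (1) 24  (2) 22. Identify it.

Candidate 1: Squares mod 143: 24^1≡24, 24^2≡4, 24^4≡16; 7 = 4 + 2 + 1, so 24^7 ≡ 16·4·24 ≡ 106 (mod 143)
Candidate 2: Squares mod 143: 22^1≡22, 22^2≡55, 22^4≡22; 7 = 4 + 2 + 1, so 22^7 ≡ 22·55·22 ≡ 22 (mod 143)
  → matches H = 22

2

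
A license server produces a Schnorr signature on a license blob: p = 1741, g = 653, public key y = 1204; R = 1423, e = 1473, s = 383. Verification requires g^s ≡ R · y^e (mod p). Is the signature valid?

valid

g^s mod p:
653^2 = 426409 ≡ 1605
653^4 ≡ 1605^2 = 2576025 ≡ 1086
653^8 ≡ 1086^2 = 1179396 ≡ 739
653^16 ≡ 739^2 = 546121 ≡ 1188
653^32 ≡ 1188^2 = 1411344 ≡ 1134
653^64 ≡ 1134^2 = 1285956 ≡ 1098
653^128 ≡ 1098^2 = 1205604 ≡ 832
653^256 ≡ 832^2 = 692224 ≡ 1047
383 = 256 + 64 + 32 + 16 + 8 + 4 + 2 + 1, so 653^383 ≡ 1047·1098·1134·1188·739·1086·1605·653 ≡ 1350 (mod 1741)
R · y^e mod p:
1204^2 = 1449616 ≡ 1104
1204^4 ≡ 1104^2 = 1218816 ≡ 116
1204^8 ≡ 116^2 = 13456 ≡ 1269
1204^16 ≡ 1269^2 = 1610361 ≡ 1677
1204^32 ≡ 1677^2 = 2812329 ≡ 614
1204^64 ≡ 614^2 = 376996 ≡ 940
1204^128 ≡ 940^2 = 883600 ≡ 913
1204^256 ≡ 913^2 = 833569 ≡ 1371
1204^512 ≡ 1371^2 = 1879641 ≡ 1102
1204^1024 ≡ 1102^2 = 1214404 ≡ 927
1473 = 1024 + 256 + 128 + 64 + 1, so 1204^1473 ≡ 927·1371·913·940·1204 ≡ 160 (mod 1741)
1423·160 = 227680 ≡ 1350 (mod 1741)
1350 ≡ 1350 (mod 1741); signature holds.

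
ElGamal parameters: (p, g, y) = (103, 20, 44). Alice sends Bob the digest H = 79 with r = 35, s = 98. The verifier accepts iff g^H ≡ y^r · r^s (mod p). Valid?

yes

Left side g^H mod p:
Squares mod 103: 20^1≡20, 20^2≡91, 20^4≡41, 20^8≡33, 20^16≡59, 20^32≡82, 20^64≡29
79 = 64 + 8 + 4 + 2 + 1, so 20^79 ≡ 29·33·41·91·20 ≡ 101 (mod 103)
Right side y^r · r^s mod p:
Squares mod 103: 44^1≡44, 44^2≡82, 44^4≡29, 44^8≡17, 44^16≡83, 44^32≡91
35 = 32 + 2 + 1, so 44^35 ≡ 91·82·44 ≡ 67 (mod 103)
Squares mod 103: 35^1≡35, 35^2≡92, 35^4≡18, 35^8≡15, 35^16≡19, 35^32≡52, 35^64≡26
98 = 64 + 32 + 2, so 35^98 ≡ 26·52·92 ≡ 63 (mod 103)
67·63 = 4221 ≡ 101 (mod 103)
101 ≡ 101 (mod 103), so the signature is genuine.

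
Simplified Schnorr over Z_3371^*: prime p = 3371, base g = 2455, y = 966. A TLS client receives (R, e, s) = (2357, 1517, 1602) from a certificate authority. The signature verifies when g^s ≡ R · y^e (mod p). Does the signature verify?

g^s mod p:
Squares mod 3371: 2455^1≡2455, 2455^2≡3048, 2455^4≡3199, 2455^8≡2616, 2455^16≡326, 2455^32≡1775, 2455^64≡2111, 2455^128≡3230, 2455^256≡3026, 2455^512≡1040, 2455^1024≡2880
1602 = 1024 + 512 + 64 + 2, so 2455^1602 ≡ 2880·1040·2111·3048 ≡ 1782 (mod 3371)
R · y^e mod p:
Squares mod 3371: 966^1≡966, 966^2≡2760, 966^4≡2511, 966^8≡1351, 966^16≡1490, 966^32≡1982, 966^64≡1109, 966^128≡2837, 966^256≡1992, 966^512≡397, 966^1024≡2543
1517 = 1024 + 256 + 128 + 64 + 32 + 8 + 4 + 1, so 966^1517 ≡ 2543·1992·2837·1109·1982·1351·2511·966 ≡ 1617 (mod 3371)
2357·1617 = 3811269 ≡ 2039 (mod 3371)
1782 ≠ 2039; the check fails.

does not verify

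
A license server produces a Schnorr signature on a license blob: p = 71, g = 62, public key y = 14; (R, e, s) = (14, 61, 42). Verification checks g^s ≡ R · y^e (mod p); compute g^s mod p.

54

Squares mod 71: 62^1≡62, 62^2≡10, 62^4≡29, 62^8≡60, 62^16≡50, 62^32≡15
42 = 32 + 8 + 2, so 62^42 ≡ 15·60·10 ≡ 54 (mod 71)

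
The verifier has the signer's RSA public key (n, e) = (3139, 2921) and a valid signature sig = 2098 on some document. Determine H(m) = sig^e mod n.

134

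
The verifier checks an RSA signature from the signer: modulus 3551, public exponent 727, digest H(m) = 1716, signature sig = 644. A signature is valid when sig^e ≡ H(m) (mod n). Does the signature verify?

Squares mod 3551: sig^1≡644, sig^2≡2820, sig^4≡1711, sig^8≡1497, sig^16≡328, sig^32≡1054, sig^64≡3004, sig^128≡925, sig^256≡3385, sig^512≡2699
727 = 512 + 128 + 64 + 16 + 4 + 2 + 1, so sig^727 ≡ 2699·925·3004·328·1711·2820·644 ≡ 1716 (mod 3551)
1716 = H(m), so the signature checks out.

verifies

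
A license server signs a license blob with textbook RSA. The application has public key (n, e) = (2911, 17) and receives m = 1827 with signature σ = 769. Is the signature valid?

valid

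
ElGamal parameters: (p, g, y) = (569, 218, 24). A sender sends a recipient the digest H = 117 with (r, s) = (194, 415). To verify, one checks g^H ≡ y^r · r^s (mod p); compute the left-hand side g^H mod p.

212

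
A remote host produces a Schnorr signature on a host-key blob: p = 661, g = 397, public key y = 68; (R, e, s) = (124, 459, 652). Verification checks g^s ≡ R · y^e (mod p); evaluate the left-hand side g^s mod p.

129

397^652 mod 661 = 129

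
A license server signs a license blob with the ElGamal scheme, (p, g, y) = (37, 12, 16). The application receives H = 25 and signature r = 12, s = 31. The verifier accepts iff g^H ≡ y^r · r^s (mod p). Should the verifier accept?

accept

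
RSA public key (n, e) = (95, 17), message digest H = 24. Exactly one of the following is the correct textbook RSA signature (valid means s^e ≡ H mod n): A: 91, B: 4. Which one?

Candidate A: 91^2 = 8281 ≡ 16; 91^4 ≡ 16^2 = 256 ≡ 66; 91^8 ≡ 66^2 = 4356 ≡ 81; 91^16 ≡ 81^2 = 6561 ≡ 6; 17 = 16 + 1, so 91^17 ≡ 6·91 ≡ 71 (mod 95)
Candidate B: 4^2 = 16; 4^4 ≡ 16^2 = 256 ≡ 66; 4^8 ≡ 66^2 = 4356 ≡ 81; 4^16 ≡ 81^2 = 6561 ≡ 6; 17 = 16 + 1, so 4^17 ≡ 6·4 ≡ 24 (mod 95)
  → matches H = 24

B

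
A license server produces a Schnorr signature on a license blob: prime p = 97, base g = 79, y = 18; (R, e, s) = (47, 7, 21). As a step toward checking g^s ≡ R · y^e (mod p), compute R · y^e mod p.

18^7 mod 97 = 70
R · y^e ≡ 47·70 = 3290 ≡ 89 (mod 97)

89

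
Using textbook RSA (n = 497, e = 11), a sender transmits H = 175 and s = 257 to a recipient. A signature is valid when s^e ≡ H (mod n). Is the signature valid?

invalid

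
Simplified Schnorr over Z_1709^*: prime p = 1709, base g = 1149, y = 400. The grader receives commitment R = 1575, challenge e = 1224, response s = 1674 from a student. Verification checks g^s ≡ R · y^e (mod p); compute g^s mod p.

1149^1674 mod 1709 = 262

262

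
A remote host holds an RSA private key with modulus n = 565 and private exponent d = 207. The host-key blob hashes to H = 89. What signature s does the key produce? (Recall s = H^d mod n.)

19

H^207 mod 565 = 19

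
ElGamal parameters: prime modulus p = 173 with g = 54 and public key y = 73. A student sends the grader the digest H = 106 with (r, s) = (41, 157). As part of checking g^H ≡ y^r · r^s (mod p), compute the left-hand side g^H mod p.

109

54^2 = 2916 ≡ 148
54^4 ≡ 148^2 = 21904 ≡ 106
54^8 ≡ 106^2 = 11236 ≡ 164
54^16 ≡ 164^2 = 26896 ≡ 81
54^32 ≡ 81^2 = 6561 ≡ 160
54^64 ≡ 160^2 = 25600 ≡ 169
106 = 64 + 32 + 8 + 2, so 54^106 ≡ 169·160·164·148 ≡ 109 (mod 173)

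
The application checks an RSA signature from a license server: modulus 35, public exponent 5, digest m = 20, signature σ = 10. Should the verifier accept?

reject

Squares mod 35: σ^1≡10, σ^2≡30, σ^4≡25
5 = 4 + 1, so σ^5 ≡ 25·10 ≡ 5 (mod 35)
5 ≠ 20, so verification fails.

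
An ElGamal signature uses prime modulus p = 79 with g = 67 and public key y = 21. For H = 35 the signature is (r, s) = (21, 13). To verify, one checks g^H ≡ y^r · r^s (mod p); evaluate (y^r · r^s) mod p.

52

Squares mod 79: 21^1≡21, 21^2≡46, 21^4≡62, 21^8≡52, 21^16≡18
21 = 16 + 4 + 1, so 21^21 ≡ 18·62·21 ≡ 52 (mod 79)
Squares mod 79: 21^1≡21, 21^2≡46, 21^4≡62, 21^8≡52
13 = 8 + 4 + 1, so 21^13 ≡ 52·62·21 ≡ 1 (mod 79)
y^r · r^s ≡ 52·1 = 52 ≡ 52 (mod 79)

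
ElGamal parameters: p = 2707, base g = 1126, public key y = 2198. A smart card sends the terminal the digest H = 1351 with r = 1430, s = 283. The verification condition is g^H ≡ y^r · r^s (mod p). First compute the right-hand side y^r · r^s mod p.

2282

2198^2 = 4831204 ≡ 1916
2198^4 ≡ 1916^2 = 3671056 ≡ 364
2198^8 ≡ 364^2 = 132496 ≡ 2560
2198^16 ≡ 2560^2 = 6553600 ≡ 2660
2198^32 ≡ 2660^2 = 7075600 ≡ 2209
2198^64 ≡ 2209^2 = 4879681 ≡ 1667
2198^128 ≡ 1667^2 = 2778889 ≡ 1507
2198^256 ≡ 1507^2 = 2271049 ≡ 2583
2198^512 ≡ 2583^2 = 6671889 ≡ 1841
2198^1024 ≡ 1841^2 = 3389281 ≡ 117
1430 = 1024 + 256 + 128 + 16 + 4 + 2, so 2198^1430 ≡ 117·2583·1507·2660·364·1916 ≡ 97 (mod 2707)
1430^2 = 2044900 ≡ 1115
1430^4 ≡ 1115^2 = 1243225 ≡ 712
1430^8 ≡ 712^2 = 506944 ≡ 735
1430^16 ≡ 735^2 = 540225 ≡ 1532
1430^32 ≡ 1532^2 = 2347024 ≡ 55
1430^64 ≡ 55^2 = 3025 ≡ 318
1430^128 ≡ 318^2 = 101124 ≡ 965
1430^256 ≡ 965^2 = 931225 ≡ 17
283 = 256 + 16 + 8 + 2 + 1, so 1430^283 ≡ 17·1532·735·1115·1430 ≡ 1084 (mod 2707)
y^r · r^s ≡ 97·1084 = 105148 ≡ 2282 (mod 2707)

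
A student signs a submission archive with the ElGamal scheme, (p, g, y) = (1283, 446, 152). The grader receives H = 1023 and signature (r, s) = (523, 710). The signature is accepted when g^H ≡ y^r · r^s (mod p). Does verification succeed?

Left side g^H mod p:
446^2 = 198916 ≡ 51
446^4 ≡ 51^2 = 2601 ≡ 35
446^8 ≡ 35^2 = 1225
446^16 ≡ 1225^2 = 1500625 ≡ 798
446^32 ≡ 798^2 = 636804 ≡ 436
446^64 ≡ 436^2 = 190096 ≡ 212
446^128 ≡ 212^2 = 44944 ≡ 39
446^256 ≡ 39^2 = 1521 ≡ 238
446^512 ≡ 238^2 = 56644 ≡ 192
1023 = 512 + 256 + 128 + 64 + 32 + 16 + 8 + 4 + 2 + 1, so 446^1023 ≡ 192·238·39·212·436·798·1225·35·51·446 ≡ 1101 (mod 1283)
Right side y^r · r^s mod p:
152^2 = 23104 ≡ 10
152^4 ≡ 10^2 = 100
152^8 ≡ 100^2 = 10000 ≡ 1019
152^16 ≡ 1019^2 = 1038361 ≡ 414
152^32 ≡ 414^2 = 171396 ≡ 757
152^64 ≡ 757^2 = 573049 ≡ 831
152^128 ≡ 831^2 = 690561 ≡ 307
152^256 ≡ 307^2 = 94249 ≡ 590
152^512 ≡ 590^2 = 348100 ≡ 407
523 = 512 + 8 + 2 + 1, so 152^523 ≡ 407·1019·10·152 ≡ 1091 (mod 1283)
523^2 = 273529 ≡ 250
523^4 ≡ 250^2 = 62500 ≡ 916
523^8 ≡ 916^2 = 839056 ≡ 1257
523^16 ≡ 1257^2 = 1580049 ≡ 676
523^32 ≡ 676^2 = 456976 ≡ 228
523^64 ≡ 228^2 = 51984 ≡ 664
523^128 ≡ 664^2 = 440896 ≡ 827
523^256 ≡ 827^2 = 683929 ≡ 90
523^512 ≡ 90^2 = 8100 ≡ 402
710 = 512 + 128 + 64 + 4 + 2, so 523^710 ≡ 402·827·664·916·250 ≡ 736 (mod 1283)
1091·736 = 802976 ≡ 1101 (mod 1283)
1101 ≡ 1101 (mod 1283), so the signature is genuine.

passes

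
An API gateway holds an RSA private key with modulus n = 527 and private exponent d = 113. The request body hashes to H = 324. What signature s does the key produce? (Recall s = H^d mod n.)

Squares mod 527: H^1≡324, H^2≡103, H^4≡69, H^8≡18, H^16≡324, H^32≡103, H^64≡69
113 = 64 + 32 + 16 + 1, so H^113 ≡ 69·103·324·324 ≡ 18 (mod 527)

18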